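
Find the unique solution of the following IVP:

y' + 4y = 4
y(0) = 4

General solution: y = 1 + Ce^(-4x)
Applying y(0) = 4: C = 4 - 1 = 3
Particular solution: y = 1 + 3e^(-4x)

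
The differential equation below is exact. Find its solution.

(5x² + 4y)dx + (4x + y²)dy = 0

Verify exactness: ∂M/∂y = ∂N/∂x ✓
Find F(x,y) such that ∂F/∂x = M, ∂F/∂y = N
Solution: 5x³/3 + 4xy + y³/3 = C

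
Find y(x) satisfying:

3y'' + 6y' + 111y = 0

Characteristic equation: 3r² + 6r + 111 = 0
Divide by 3: r² + 2r + 37 = 0
Roots: r = -1 ± 6i (complex conjugates)
General solution: y = e^(-x)(C₁cos(6x) + C₂sin(6x))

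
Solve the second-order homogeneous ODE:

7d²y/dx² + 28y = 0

Characteristic equation: 7r² + 28 = 0
Divide by 7: r² + 4 = 0
Roots: r = ±2i (complex conjugates)
General solution: y = C₁cos(2x) + C₂sin(2x)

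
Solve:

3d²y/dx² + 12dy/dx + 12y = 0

Characteristic equation: 3r² + 12r + 12 = 0
Divide by 3: r² + 4r + 4 = 0
Factored: (r + 2)² = 0
Repeated root: r = -2
General solution: y = (C₁ + C₂x)e^(-2x)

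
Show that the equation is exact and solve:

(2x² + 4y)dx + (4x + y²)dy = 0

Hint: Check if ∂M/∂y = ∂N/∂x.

Verify exactness: ∂M/∂y = ∂N/∂x ✓
Find F(x,y) such that ∂F/∂x = M, ∂F/∂y = N
Solution: 2x³/3 + 4xy + y³/3 = C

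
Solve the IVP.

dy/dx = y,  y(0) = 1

General solution: y = Ce^x
Applying IC y(0) = 1:
Particular solution: y = e^x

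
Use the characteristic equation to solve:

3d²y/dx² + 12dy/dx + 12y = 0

Characteristic equation: 3r² + 12r + 12 = 0
Divide by 3: r² + 4r + 4 = 0
Factored: (r + 2)² = 0
Repeated root: r = -2
General solution: y = (C₁ + C₂x)e^(-2x)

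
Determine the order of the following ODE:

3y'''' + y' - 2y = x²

The order is 4 (highest derivative is of order 4).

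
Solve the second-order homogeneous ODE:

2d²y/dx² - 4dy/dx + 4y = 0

Characteristic equation: 2r² - 4r + 4 = 0
Divide by 2: r² - 2r + 2 = 0
Roots: r = 1 ± i (complex conjugates)
General solution: y = e^x(C₁cos(x) + C₂sin(x))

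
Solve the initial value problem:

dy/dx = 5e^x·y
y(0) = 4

General solution: y = Ce^(5e^x)
Applying IC y(0) = 4:
Particular solution: y = 4e^(5(e^x - 1))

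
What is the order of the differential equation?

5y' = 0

The order is 1 (highest derivative is of order 1).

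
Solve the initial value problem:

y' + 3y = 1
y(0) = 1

General solution: y = 1/3 + Ce^(-3x)
Applying y(0) = 1: C = 1 - 1/3 = 2/3
Particular solution: y = 1/3 + (2/3)e^(-3x)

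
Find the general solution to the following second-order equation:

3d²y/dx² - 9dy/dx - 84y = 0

Characteristic equation: 3r² - 9r - 84 = 0
Divide by 3: r² - 3r - 28 = 0
Roots: r = 7, -4 (distinct real)
General solution: y = C₁e^(7x) + C₂e^(-4x)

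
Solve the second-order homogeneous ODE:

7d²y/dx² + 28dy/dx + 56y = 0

Characteristic equation: 7r² + 28r + 56 = 0
Divide by 7: r² + 4r + 8 = 0
Roots: r = -2 ± 2i (complex conjugates)
General solution: y = e^(-2x)(C₁cos(2x) + C₂sin(2x))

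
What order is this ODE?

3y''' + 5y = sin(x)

The order is 3 (highest derivative is of order 3).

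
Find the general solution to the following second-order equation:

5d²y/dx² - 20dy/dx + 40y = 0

Characteristic equation: 5r² - 20r + 40 = 0
Divide by 5: r² - 4r + 8 = 0
Roots: r = 2 ± 2i (complex conjugates)
General solution: y = e^(2x)(C₁cos(2x) + C₂sin(2x))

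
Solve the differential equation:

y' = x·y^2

Separating variables and integrating:
-1/y = x^2/2 + C

General solution: y^-1 = (-1/2)x^2 + C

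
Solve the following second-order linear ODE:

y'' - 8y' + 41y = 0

Characteristic equation: r² - 8r + 41 = 0
Roots: r = 4 ± 5i (complex conjugates)
General solution: y = e^(4x)(C₁cos(5x) + C₂sin(5x))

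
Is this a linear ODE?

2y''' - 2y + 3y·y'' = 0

No. Nonlinear (y·y'' term)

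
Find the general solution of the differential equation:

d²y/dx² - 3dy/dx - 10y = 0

Characteristic equation: r² - 3r - 10 = 0
Roots: r = 5, -2 (distinct real)
General solution: y = C₁e^(5x) + C₂e^(-2x)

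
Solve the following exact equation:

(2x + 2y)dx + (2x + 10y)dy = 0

Verify exactness: ∂M/∂y = ∂N/∂x ✓
Find F(x,y) such that ∂F/∂x = M, ∂F/∂y = N
Solution: x² + 2xy + 5y² = C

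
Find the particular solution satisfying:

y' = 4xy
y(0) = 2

General solution: y = Ce^(2x²)
Applying IC y(0) = 2:
Particular solution: y = 2e^(2x²)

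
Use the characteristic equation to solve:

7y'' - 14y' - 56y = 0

Characteristic equation: 7r² - 14r - 56 = 0
Divide by 7: r² - 2r - 8 = 0
Roots: r = 4, -2 (distinct real)
General solution: y = C₁e^(4x) + C₂e^(-2x)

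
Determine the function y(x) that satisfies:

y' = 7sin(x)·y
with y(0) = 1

General solution: y = Ce^(-7cos(x))
Applying IC y(0) = 1:
Particular solution: y = e^(7(1-cos(x)))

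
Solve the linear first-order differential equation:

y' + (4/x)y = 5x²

Using integrating factor method:

General solution: y = (5/7)x^3 + Cx^(-4)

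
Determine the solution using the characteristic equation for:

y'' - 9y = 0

Characteristic equation: r² - 9 = 0
Roots: r = 3, -3 (distinct real)
General solution: y = C₁e^(3x) + C₂e^(-3x)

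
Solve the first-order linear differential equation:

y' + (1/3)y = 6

Using integrating factor method:

General solution: y = 18 + Ce^(-x/3)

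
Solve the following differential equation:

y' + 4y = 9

Using integrating factor method:

General solution: y = 9/4 + Ce^(-4x)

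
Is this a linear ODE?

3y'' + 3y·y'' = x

No. Nonlinear (y·y'' term)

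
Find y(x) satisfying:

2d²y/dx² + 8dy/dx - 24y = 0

Characteristic equation: 2r² + 8r - 24 = 0
Divide by 2: r² + 4r - 12 = 0
Roots: r = 2, -6 (distinct real)
General solution: y = C₁e^(2x) + C₂e^(-6x)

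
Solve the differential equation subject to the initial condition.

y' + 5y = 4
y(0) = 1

General solution: y = 4/5 + Ce^(-5x)
Applying y(0) = 1: C = 1 - 4/5 = 1/5
Particular solution: y = 4/5 + (1/5)e^(-5x)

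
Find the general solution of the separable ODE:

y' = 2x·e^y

Separating variables and integrating:
-e^(-y) = x² + C

General solution: y = -ln(C - x²)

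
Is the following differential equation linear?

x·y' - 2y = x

Yes. Linear (y and its derivatives appear to the first power only, no products of y terms)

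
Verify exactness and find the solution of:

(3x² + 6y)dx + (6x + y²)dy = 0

Verify exactness: ∂M/∂y = ∂N/∂x ✓
Find F(x,y) such that ∂F/∂x = M, ∂F/∂y = N
Solution: x³ + 6xy + y³/3 = C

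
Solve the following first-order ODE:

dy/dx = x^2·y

Separating variables and integrating:
ln|y| = x^3/3 + C

General solution: y = Ce^(x^3/3)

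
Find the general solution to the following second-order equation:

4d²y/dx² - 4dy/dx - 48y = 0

Characteristic equation: 4r² - 4r - 48 = 0
Divide by 4: r² - r - 12 = 0
Roots: r = 4, -3 (distinct real)
General solution: y = C₁e^(4x) + C₂e^(-3x)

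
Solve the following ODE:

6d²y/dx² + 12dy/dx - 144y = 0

Characteristic equation: 6r² + 12r - 144 = 0
Divide by 6: r² + 2r - 24 = 0
Roots: r = 4, -6 (distinct real)
General solution: y = C₁e^(4x) + C₂e^(-6x)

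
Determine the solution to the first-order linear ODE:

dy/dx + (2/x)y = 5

Using integrating factor method:

General solution: y = (5/3)x + Cx^(-2)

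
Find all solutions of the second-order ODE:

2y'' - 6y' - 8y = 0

Characteristic equation: 2r² - 6r - 8 = 0
Divide by 2: r² - 3r - 4 = 0
Roots: r = 4, -1 (distinct real)
General solution: y = C₁e^(4x) + C₂e^(-x)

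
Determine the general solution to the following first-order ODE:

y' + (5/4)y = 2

Using integrating factor method:

General solution: y = 8/5 + Ce^(-5x/4)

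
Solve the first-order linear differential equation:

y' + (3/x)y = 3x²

Using integrating factor method:

General solution: y = (1/2)x^3 + Cx^(-3)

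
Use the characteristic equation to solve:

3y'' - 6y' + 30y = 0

Characteristic equation: 3r² - 6r + 30 = 0
Divide by 3: r² - 2r + 10 = 0
Roots: r = 1 ± 3i (complex conjugates)
General solution: y = e^x(C₁cos(3x) + C₂sin(3x))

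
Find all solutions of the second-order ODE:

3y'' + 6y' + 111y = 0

Characteristic equation: 3r² + 6r + 111 = 0
Divide by 3: r² + 2r + 37 = 0
Roots: r = -1 ± 6i (complex conjugates)
General solution: y = e^(-x)(C₁cos(6x) + C₂sin(6x))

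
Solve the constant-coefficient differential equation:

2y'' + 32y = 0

Characteristic equation: 2r² + 32 = 0
Divide by 2: r² + 16 = 0
Roots: r = ±4i (complex conjugates)
General solution: y = C₁cos(4x) + C₂sin(4x)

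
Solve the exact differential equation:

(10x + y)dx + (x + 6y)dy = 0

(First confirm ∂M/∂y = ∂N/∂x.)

Verify exactness: ∂M/∂y = ∂N/∂x ✓
Find F(x,y) such that ∂F/∂x = M, ∂F/∂y = N
Solution: 5x² + xy + 3y² = C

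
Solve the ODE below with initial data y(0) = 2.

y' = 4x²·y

General solution: y = Ce^(4x³/3)
Applying IC y(0) = 2:
Particular solution: y = 2e^(4x³/3)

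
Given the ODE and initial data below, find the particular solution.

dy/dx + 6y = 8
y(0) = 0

General solution: y = 4/3 + Ce^(-6x)
Applying y(0) = 0: C = 0 - 4/3 = -4/3
Particular solution: y = 4/3 - (4/3)e^(-6x)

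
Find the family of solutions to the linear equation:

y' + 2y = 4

Using integrating factor method:

General solution: y = 2 + Ce^(-2x)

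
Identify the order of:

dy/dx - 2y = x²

The order is 1 (highest derivative is of order 1).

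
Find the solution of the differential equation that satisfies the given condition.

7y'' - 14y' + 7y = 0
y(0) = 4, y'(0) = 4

General solution: y = (C₁ + C₂x)e^x
Repeated root r = 1
Applying ICs: C₁ = 4, C₂ = 0
Particular solution: y = 4e^x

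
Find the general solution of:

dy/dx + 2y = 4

Using integrating factor method:

General solution: y = 2 + Ce^(-2x)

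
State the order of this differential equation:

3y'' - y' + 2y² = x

The order is 2 (highest derivative is of order 2).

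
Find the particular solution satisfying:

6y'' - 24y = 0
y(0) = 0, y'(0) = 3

General solution: y = C₁e^(2x) + C₂e^(-2x)
Applying ICs: C₁ = 3/4, C₂ = -3/4
Particular solution: y = (3/4)e^(2x) - (3/4)e^(-2x)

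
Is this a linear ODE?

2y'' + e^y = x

No. Nonlinear (e^y is nonlinear in y)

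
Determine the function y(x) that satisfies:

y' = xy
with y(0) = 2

General solution: y = Ce^(x²/2)
Applying IC y(0) = 2:
Particular solution: y = 2e^(x²/2)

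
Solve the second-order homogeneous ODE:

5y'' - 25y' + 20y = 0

Characteristic equation: 5r² - 25r + 20 = 0
Divide by 5: r² - 5r + 4 = 0
Roots: r = 1, 4 (distinct real)
General solution: y = C₁e^x + C₂e^(4x)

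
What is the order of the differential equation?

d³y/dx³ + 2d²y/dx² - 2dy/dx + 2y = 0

The order is 3 (highest derivative is of order 3).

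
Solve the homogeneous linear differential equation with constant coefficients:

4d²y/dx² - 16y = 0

Characteristic equation: 4r² - 16 = 0
Divide by 4: r² - 4 = 0
Roots: r = 2, -2 (distinct real)
General solution: y = C₁e^(2x) + C₂e^(-2x)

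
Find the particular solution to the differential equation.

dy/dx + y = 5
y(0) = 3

General solution: y = 5 + Ce^(-x)
Applying y(0) = 3: C = 3 - 5 = -2
Particular solution: y = 5 - 2e^(-x)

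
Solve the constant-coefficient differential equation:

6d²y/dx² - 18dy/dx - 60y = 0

Characteristic equation: 6r² - 18r - 60 = 0
Divide by 6: r² - 3r - 10 = 0
Roots: r = 5, -2 (distinct real)
General solution: y = C₁e^(5x) + C₂e^(-2x)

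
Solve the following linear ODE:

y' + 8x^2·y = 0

Using integrating factor method:

General solution: y = Ce^(-8x^3/3)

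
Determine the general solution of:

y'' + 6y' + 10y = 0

Characteristic equation: r² + 6r + 10 = 0
Roots: r = -3 ± i (complex conjugates)
General solution: y = e^(-3x)(C₁cos(x) + C₂sin(x))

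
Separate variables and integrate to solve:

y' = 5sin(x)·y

Separating variables and integrating:
ln|y| = -5cos(x) + C

General solution: y = Ce^(-5cos(x))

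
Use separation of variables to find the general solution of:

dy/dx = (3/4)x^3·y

Separating variables and integrating:
ln|y| = 3x^4/16 + C

General solution: y = Ce^(3x^4/16)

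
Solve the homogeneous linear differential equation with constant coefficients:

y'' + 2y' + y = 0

Characteristic equation: r² + 2r + 1 = 0
Factored: (r + 1)² = 0
Repeated root: r = -1
General solution: y = (C₁ + C₂x)e^(-x)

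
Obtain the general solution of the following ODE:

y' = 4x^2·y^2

Separating variables and integrating:
-1/y = 4x^3/3 + C

General solution: y^-1 = (-4/3)x^3 + C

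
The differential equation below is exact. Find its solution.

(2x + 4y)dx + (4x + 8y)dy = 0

Verify exactness: ∂M/∂y = ∂N/∂x ✓
Find F(x,y) such that ∂F/∂x = M, ∂F/∂y = N
Solution: x² + 4xy + 4y² = C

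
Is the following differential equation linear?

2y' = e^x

Yes. Linear (y and its derivatives appear to the first power only, no products of y terms)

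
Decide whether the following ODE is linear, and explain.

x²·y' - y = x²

Linear (y and its derivatives appear to the first power only, no products of y terms)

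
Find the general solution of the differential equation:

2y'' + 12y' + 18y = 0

Characteristic equation: 2r² + 12r + 18 = 0
Divide by 2: r² + 6r + 9 = 0
Factored: (r + 3)² = 0
Repeated root: r = -3
General solution: y = (C₁ + C₂x)e^(-3x)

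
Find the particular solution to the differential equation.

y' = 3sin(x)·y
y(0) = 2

General solution: y = Ce^(-3cos(x))
Applying IC y(0) = 2:
Particular solution: y = 2e^(3(1-cos(x)))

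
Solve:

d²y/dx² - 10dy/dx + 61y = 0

Characteristic equation: r² - 10r + 61 = 0
Roots: r = 5 ± 6i (complex conjugates)
General solution: y = e^(5x)(C₁cos(6x) + C₂sin(6x))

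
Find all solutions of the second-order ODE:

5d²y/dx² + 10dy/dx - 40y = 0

Characteristic equation: 5r² + 10r - 40 = 0
Divide by 5: r² + 2r - 8 = 0
Roots: r = 2, -4 (distinct real)
General solution: y = C₁e^(2x) + C₂e^(-4x)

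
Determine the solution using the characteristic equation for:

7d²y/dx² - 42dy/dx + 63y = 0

Characteristic equation: 7r² - 42r + 63 = 0
Divide by 7: r² - 6r + 9 = 0
Factored: (r - 3)² = 0
Repeated root: r = 3
General solution: y = (C₁ + C₂x)e^(3x)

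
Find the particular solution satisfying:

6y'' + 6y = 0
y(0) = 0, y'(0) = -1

General solution: y = C₁cos(x) + C₂sin(x)
Complex roots r = ±i
Applying ICs: C₁ = 0, C₂ = -1
Particular solution: y = -sin(x)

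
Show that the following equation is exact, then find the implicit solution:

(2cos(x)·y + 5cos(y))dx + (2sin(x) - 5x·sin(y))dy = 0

Verify exactness: ∂M/∂y = ∂N/∂x ✓
Find F(x,y) such that ∂F/∂x = M, ∂F/∂y = N
Solution: 2sin(x)·y + 5x·cos(y) = C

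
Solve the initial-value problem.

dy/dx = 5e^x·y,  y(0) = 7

General solution: y = Ce^(5e^x)
Applying IC y(0) = 7:
Particular solution: y = 7e^(5(e^x - 1))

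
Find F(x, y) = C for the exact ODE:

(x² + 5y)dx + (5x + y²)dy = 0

Verify exactness: ∂M/∂y = ∂N/∂x ✓
Find F(x,y) such that ∂F/∂x = M, ∂F/∂y = N
Solution: x³/3 + 5xy + y³/3 = C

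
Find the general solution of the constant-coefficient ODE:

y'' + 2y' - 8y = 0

Characteristic equation: r² + 2r - 8 = 0
Roots: r = 2, -4 (distinct real)
General solution: y = C₁e^(2x) + C₂e^(-4x)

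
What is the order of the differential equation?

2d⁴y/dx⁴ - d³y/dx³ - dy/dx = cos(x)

The order is 4 (highest derivative is of order 4).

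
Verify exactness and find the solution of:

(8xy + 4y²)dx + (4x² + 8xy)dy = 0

Verify exactness: ∂M/∂y = ∂N/∂x ✓
Find F(x,y) such that ∂F/∂x = M, ∂F/∂y = N
Solution: 4x²y + 4xy² = C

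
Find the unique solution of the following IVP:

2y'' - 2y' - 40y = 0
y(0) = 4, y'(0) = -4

General solution: y = C₁e^(5x) + C₂e^(-4x)
Applying ICs: C₁ = 4/3, C₂ = 8/3
Particular solution: y = (4/3)e^(5x) + (8/3)e^(-4x)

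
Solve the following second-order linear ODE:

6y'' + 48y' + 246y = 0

Characteristic equation: 6r² + 48r + 246 = 0
Divide by 6: r² + 8r + 41 = 0
Roots: r = -4 ± 5i (complex conjugates)
General solution: y = e^(-4x)(C₁cos(5x) + C₂sin(5x))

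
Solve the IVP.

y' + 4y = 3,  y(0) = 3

General solution: y = 3/4 + Ce^(-4x)
Applying y(0) = 3: C = 3 - 3/4 = 9/4
Particular solution: y = 3/4 + (9/4)e^(-4x)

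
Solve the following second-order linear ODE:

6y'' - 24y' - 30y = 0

Characteristic equation: 6r² - 24r - 30 = 0
Divide by 6: r² - 4r - 5 = 0
Roots: r = 5, -1 (distinct real)
General solution: y = C₁e^(5x) + C₂e^(-x)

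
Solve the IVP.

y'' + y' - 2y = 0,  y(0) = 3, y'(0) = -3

General solution: y = C₁e^x + C₂e^(-2x)
Applying ICs: C₁ = 1, C₂ = 2
Particular solution: y = e^x + 2e^(-2x)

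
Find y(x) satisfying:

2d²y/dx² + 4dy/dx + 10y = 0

Characteristic equation: 2r² + 4r + 10 = 0
Divide by 2: r² + 2r + 5 = 0
Roots: r = -1 ± 2i (complex conjugates)
General solution: y = e^(-x)(C₁cos(2x) + C₂sin(2x))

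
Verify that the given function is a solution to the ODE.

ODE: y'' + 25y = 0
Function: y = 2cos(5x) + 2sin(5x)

Verification:
y'' = -50cos(5x) - 50sin(5x)
y'' + 25y = 0 ✓

Yes, it is a solution.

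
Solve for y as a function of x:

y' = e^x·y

Separating variables and integrating:
ln|y| = e^x + C

General solution: y = Ce^(e^x)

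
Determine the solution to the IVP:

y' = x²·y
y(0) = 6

General solution: y = Ce^(x³/3)
Applying IC y(0) = 6:
Particular solution: y = 6e^(x³/3)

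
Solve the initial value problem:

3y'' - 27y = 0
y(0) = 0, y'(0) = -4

General solution: y = C₁e^(3x) + C₂e^(-3x)
Applying ICs: C₁ = -2/3, C₂ = 2/3
Particular solution: y = -(2/3)e^(3x) + (2/3)e^(-3x)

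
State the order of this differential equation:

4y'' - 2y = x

The order is 2 (highest derivative is of order 2).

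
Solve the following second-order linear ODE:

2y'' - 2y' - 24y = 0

Characteristic equation: 2r² - 2r - 24 = 0
Divide by 2: r² - r - 12 = 0
Roots: r = 4, -3 (distinct real)
General solution: y = C₁e^(4x) + C₂e^(-3x)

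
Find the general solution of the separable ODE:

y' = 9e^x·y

Separating variables and integrating:
ln|y| = 9e^x + C

General solution: y = Ce^(9e^x)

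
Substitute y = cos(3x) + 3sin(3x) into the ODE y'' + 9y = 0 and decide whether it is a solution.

Verification:
y'' = -9cos(3x) - 27sin(3x)
y'' + 9y = 0 ✓

Yes, it is a solution.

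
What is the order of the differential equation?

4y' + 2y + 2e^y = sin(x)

The order is 1 (highest derivative is of order 1).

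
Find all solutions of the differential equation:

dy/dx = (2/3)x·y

Separating variables and integrating:
ln|y| = x^2/3 + C

General solution: y = Ce^(x^2/3)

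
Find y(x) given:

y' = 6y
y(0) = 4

General solution: y = Ce^(6x)
Applying IC y(0) = 4:
Particular solution: y = 4e^(6x)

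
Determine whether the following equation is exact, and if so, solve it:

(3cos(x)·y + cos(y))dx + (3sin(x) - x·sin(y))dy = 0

Verify exactness: ∂M/∂y = ∂N/∂x ✓
Find F(x,y) such that ∂F/∂x = M, ∂F/∂y = N
Solution: 3sin(x)·y + x·cos(y) = C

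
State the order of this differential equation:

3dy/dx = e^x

The order is 1 (highest derivative is of order 1).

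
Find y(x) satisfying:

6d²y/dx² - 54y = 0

Characteristic equation: 6r² - 54 = 0
Divide by 6: r² - 9 = 0
Roots: r = 3, -3 (distinct real)
General solution: y = C₁e^(3x) + C₂e^(-3x)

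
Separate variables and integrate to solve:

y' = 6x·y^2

Separating variables and integrating:
-1/y = 3x^2 + C

General solution: y^-1 = -3x^2 + C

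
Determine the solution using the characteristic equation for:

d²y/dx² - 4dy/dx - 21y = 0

Characteristic equation: r² - 4r - 21 = 0
Roots: r = 7, -3 (distinct real)
General solution: y = C₁e^(7x) + C₂e^(-3x)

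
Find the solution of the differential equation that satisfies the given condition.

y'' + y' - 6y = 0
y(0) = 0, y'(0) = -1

General solution: y = C₁e^(2x) + C₂e^(-3x)
Applying ICs: C₁ = -1/5, C₂ = 1/5
Particular solution: y = -(1/5)e^(2x) + (1/5)e^(-3x)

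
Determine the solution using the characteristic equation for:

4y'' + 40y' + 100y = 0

Characteristic equation: 4r² + 40r + 100 = 0
Divide by 4: r² + 10r + 25 = 0
Factored: (r + 5)² = 0
Repeated root: r = -5
General solution: y = (C₁ + C₂x)e^(-5x)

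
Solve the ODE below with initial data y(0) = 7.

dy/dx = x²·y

General solution: y = Ce^(x³/3)
Applying IC y(0) = 7:
Particular solution: y = 7e^(x³/3)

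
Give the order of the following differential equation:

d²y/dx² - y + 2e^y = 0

The order is 2 (highest derivative is of order 2).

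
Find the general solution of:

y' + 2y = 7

Using integrating factor method:

General solution: y = 7/2 + Ce^(-2x)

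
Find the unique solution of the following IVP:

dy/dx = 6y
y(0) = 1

General solution: y = Ce^(6x)
Applying IC y(0) = 1:
Particular solution: y = e^(6x)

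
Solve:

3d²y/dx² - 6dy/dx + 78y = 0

Characteristic equation: 3r² - 6r + 78 = 0
Divide by 3: r² - 2r + 26 = 0
Roots: r = 1 ± 5i (complex conjugates)
General solution: y = e^x(C₁cos(5x) + C₂sin(5x))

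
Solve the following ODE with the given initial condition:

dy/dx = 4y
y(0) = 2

General solution: y = Ce^(4x)
Applying IC y(0) = 2:
Particular solution: y = 2e^(4x)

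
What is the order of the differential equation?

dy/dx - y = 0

The order is 1 (highest derivative is of order 1).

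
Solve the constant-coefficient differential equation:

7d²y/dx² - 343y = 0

Characteristic equation: 7r² - 343 = 0
Divide by 7: r² - 49 = 0
Roots: r = 7, -7 (distinct real)
General solution: y = C₁e^(7x) + C₂e^(-7x)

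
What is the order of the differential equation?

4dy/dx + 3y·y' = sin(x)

The order is 1 (highest derivative is of order 1).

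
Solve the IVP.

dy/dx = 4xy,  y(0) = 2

General solution: y = Ce^(2x²)
Applying IC y(0) = 2:
Particular solution: y = 2e^(2x²)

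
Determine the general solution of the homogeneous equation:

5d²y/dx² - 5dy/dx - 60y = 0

Characteristic equation: 5r² - 5r - 60 = 0
Divide by 5: r² - r - 12 = 0
Roots: r = 4, -3 (distinct real)
General solution: y = C₁e^(4x) + C₂e^(-3x)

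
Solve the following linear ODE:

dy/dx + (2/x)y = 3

Using integrating factor method:

General solution: y = x + Cx^(-2)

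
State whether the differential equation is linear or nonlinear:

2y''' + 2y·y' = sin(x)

Nonlinear (product y·y')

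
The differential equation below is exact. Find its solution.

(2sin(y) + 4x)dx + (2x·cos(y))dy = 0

Verify exactness: ∂M/∂y = ∂N/∂x ✓
Find F(x,y) such that ∂F/∂x = M, ∂F/∂y = N
Solution: 2x·sin(y) + 2x² = C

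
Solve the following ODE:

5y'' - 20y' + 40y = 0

Characteristic equation: 5r² - 20r + 40 = 0
Divide by 5: r² - 4r + 8 = 0
Roots: r = 2 ± 2i (complex conjugates)
General solution: y = e^(2x)(C₁cos(2x) + C₂sin(2x))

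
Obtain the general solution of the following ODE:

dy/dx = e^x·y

Separating variables and integrating:
ln|y| = e^x + C

General solution: y = Ce^(e^x)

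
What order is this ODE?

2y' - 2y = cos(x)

The order is 1 (highest derivative is of order 1).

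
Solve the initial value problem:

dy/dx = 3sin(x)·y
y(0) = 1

General solution: y = Ce^(-3cos(x))
Applying IC y(0) = 1:
Particular solution: y = e^(3(1-cos(x)))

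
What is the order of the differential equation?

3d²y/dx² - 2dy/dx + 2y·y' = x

The order is 2 (highest derivative is of order 2).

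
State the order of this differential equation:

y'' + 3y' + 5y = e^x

The order is 2 (highest derivative is of order 2).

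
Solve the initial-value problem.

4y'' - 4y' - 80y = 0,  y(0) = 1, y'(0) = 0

General solution: y = C₁e^(5x) + C₂e^(-4x)
Applying ICs: C₁ = 4/9, C₂ = 5/9
Particular solution: y = (4/9)e^(5x) + (5/9)e^(-4x)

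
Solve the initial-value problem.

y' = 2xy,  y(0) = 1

General solution: y = Ce^(x²)
Applying IC y(0) = 1:
Particular solution: y = e^(x²)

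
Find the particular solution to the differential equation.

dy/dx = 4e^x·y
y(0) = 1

General solution: y = Ce^(4e^x)
Applying IC y(0) = 1:
Particular solution: y = e^(4(e^x - 1))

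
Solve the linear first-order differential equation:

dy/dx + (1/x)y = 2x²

Using integrating factor method:

General solution: y = (1/2)x^3 + C/x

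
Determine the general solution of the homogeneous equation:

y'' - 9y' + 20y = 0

Characteristic equation: r² - 9r + 20 = 0
Roots: r = 4, 5 (distinct real)
General solution: y = C₁e^(4x) + C₂e^(5x)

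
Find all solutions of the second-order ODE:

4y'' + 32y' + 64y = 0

Characteristic equation: 4r² + 32r + 64 = 0
Divide by 4: r² + 8r + 16 = 0
Factored: (r + 4)² = 0
Repeated root: r = -4
General solution: y = (C₁ + C₂x)e^(-4x)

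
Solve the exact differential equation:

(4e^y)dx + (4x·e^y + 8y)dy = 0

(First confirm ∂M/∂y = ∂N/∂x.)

Verify exactness: ∂M/∂y = ∂N/∂x ✓
Find F(x,y) such that ∂F/∂x = M, ∂F/∂y = N
Solution: 4x·e^y + 4y² = C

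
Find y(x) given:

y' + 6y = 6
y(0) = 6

General solution: y = 1 + Ce^(-6x)
Applying y(0) = 6: C = 6 - 1 = 5
Particular solution: y = 1 + 5e^(-6x)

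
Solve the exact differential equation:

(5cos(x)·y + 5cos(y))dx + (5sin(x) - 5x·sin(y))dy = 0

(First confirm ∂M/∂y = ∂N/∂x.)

Verify exactness: ∂M/∂y = ∂N/∂x ✓
Find F(x,y) such that ∂F/∂x = M, ∂F/∂y = N
Solution: 5sin(x)·y + 5x·cos(y) = C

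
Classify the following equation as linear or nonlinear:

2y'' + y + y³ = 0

Nonlinear (y³ term)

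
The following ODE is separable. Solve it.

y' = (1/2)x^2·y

Separating variables and integrating:
ln|y| = x^3/6 + C

General solution: y = Ce^(x^3/6)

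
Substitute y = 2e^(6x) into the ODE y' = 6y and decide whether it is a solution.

Verification:
y = 2e^(6x)
y' = 12e^(6x)
6y = 12e^(6x)
y' = 6y ✓

Yes, it is a solution.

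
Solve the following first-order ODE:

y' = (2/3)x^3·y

Separating variables and integrating:
ln|y| = x^4/6 + C

General solution: y = Ce^(x^4/6)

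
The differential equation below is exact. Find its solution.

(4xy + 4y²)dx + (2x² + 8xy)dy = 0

Verify exactness: ∂M/∂y = ∂N/∂x ✓
Find F(x,y) such that ∂F/∂x = M, ∂F/∂y = N
Solution: 2x²y + 4xy² = C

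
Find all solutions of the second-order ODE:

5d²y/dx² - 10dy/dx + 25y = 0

Characteristic equation: 5r² - 10r + 25 = 0
Divide by 5: r² - 2r + 5 = 0
Roots: r = 1 ± 2i (complex conjugates)
General solution: y = e^x(C₁cos(2x) + C₂sin(2x))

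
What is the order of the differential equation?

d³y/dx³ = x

The order is 3 (highest derivative is of order 3).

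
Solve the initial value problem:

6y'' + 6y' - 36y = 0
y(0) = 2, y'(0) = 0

General solution: y = C₁e^(2x) + C₂e^(-3x)
Applying ICs: C₁ = 6/5, C₂ = 4/5
Particular solution: y = (6/5)e^(2x) + (4/5)e^(-3x)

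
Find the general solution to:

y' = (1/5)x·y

Separating variables and integrating:
ln|y| = x^2/10 + C

General solution: y = Ce^(x^2/10)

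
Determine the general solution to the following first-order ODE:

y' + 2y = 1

Using integrating factor method:

General solution: y = 1/2 + Ce^(-2x)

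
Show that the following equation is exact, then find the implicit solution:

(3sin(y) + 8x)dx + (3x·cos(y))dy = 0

Verify exactness: ∂M/∂y = ∂N/∂x ✓
Find F(x,y) such that ∂F/∂x = M, ∂F/∂y = N
Solution: 3x·sin(y) + 4x² = C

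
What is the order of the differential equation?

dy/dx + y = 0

The order is 1 (highest derivative is of order 1).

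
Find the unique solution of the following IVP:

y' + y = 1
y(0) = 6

General solution: y = 1 + Ce^(-x)
Applying y(0) = 6: C = 6 - 1 = 5
Particular solution: y = 1 + 5e^(-x)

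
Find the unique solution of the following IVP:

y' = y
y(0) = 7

General solution: y = Ce^x
Applying IC y(0) = 7:
Particular solution: y = 7e^x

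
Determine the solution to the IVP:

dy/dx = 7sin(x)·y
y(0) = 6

General solution: y = Ce^(-7cos(x))
Applying IC y(0) = 6:
Particular solution: y = 6e^(7(1-cos(x)))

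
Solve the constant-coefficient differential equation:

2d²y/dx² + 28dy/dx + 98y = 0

Characteristic equation: 2r² + 28r + 98 = 0
Divide by 2: r² + 14r + 49 = 0
Factored: (r + 7)² = 0
Repeated root: r = -7
General solution: y = (C₁ + C₂x)e^(-7x)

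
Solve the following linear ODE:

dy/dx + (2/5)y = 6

Using integrating factor method:

General solution: y = 15 + Ce^(-2x/5)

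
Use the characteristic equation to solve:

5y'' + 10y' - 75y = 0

Characteristic equation: 5r² + 10r - 75 = 0
Divide by 5: r² + 2r - 15 = 0
Roots: r = 3, -5 (distinct real)
General solution: y = C₁e^(3x) + C₂e^(-5x)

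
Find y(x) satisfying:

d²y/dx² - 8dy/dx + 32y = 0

Characteristic equation: r² - 8r + 32 = 0
Roots: r = 4 ± 4i (complex conjugates)
General solution: y = e^(4x)(C₁cos(4x) + C₂sin(4x))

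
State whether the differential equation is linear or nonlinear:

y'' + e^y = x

Nonlinear (e^y is nonlinear in y)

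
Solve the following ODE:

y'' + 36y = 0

Characteristic equation: r² + 36 = 0
Roots: r = ±6i (complex conjugates)
General solution: y = C₁cos(6x) + C₂sin(6x)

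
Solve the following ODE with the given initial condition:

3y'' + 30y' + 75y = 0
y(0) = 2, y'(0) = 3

General solution: y = (C₁ + C₂x)e^(-5x)
Repeated root r = -5
Applying ICs: C₁ = 2, C₂ = 13
Particular solution: y = (2 + 13x)e^(-5x)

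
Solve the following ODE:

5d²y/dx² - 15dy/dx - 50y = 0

Characteristic equation: 5r² - 15r - 50 = 0
Divide by 5: r² - 3r - 10 = 0
Roots: r = 5, -2 (distinct real)
General solution: y = C₁e^(5x) + C₂e^(-2x)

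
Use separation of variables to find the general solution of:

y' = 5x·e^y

Separating variables and integrating:
-e^(-y) = 5x²/2 + C

General solution: y = -ln(C - 5x²/2)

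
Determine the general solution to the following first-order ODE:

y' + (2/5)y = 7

Using integrating factor method:

General solution: y = 35/2 + Ce^(-2x/5)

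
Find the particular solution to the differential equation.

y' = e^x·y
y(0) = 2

General solution: y = Ce^(e^x)
Applying IC y(0) = 2:
Particular solution: y = 2e^(e^x - 1)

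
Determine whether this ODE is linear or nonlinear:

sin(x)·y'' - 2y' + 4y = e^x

Linear (y and its derivatives appear to the first power only, no products of y terms)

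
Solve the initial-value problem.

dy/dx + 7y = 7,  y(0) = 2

General solution: y = 1 + Ce^(-7x)
Applying y(0) = 2: C = 2 - 1 = 1
Particular solution: y = 1 + e^(-7x)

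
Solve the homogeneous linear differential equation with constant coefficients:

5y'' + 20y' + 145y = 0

Characteristic equation: 5r² + 20r + 145 = 0
Divide by 5: r² + 4r + 29 = 0
Roots: r = -2 ± 5i (complex conjugates)
General solution: y = e^(-2x)(C₁cos(5x) + C₂sin(5x))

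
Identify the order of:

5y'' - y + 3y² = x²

The order is 2 (highest derivative is of order 2).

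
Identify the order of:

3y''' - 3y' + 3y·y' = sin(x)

The order is 3 (highest derivative is of order 3).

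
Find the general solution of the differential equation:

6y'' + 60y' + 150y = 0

Characteristic equation: 6r² + 60r + 150 = 0
Divide by 6: r² + 10r + 25 = 0
Factored: (r + 5)² = 0
Repeated root: r = -5
General solution: y = (C₁ + C₂x)e^(-5x)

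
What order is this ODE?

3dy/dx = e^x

The order is 1 (highest derivative is of order 1).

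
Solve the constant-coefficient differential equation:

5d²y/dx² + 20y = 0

Characteristic equation: 5r² + 20 = 0
Divide by 5: r² + 4 = 0
Roots: r = ±2i (complex conjugates)
General solution: y = C₁cos(2x) + C₂sin(2x)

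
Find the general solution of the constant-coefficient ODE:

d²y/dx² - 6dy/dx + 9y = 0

Characteristic equation: r² - 6r + 9 = 0
Factored: (r - 3)² = 0
Repeated root: r = 3
General solution: y = (C₁ + C₂x)e^(3x)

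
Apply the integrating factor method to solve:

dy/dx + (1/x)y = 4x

Using integrating factor method:

General solution: y = (4/3)x^2 + C/x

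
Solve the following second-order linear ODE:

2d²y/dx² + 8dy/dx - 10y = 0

Characteristic equation: 2r² + 8r - 10 = 0
Divide by 2: r² + 4r - 5 = 0
Roots: r = 1, -5 (distinct real)
General solution: y = C₁e^x + C₂e^(-5x)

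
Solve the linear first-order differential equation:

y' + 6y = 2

Using integrating factor method:

General solution: y = 1/3 + Ce^(-6x)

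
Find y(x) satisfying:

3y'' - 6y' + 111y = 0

Characteristic equation: 3r² - 6r + 111 = 0
Divide by 3: r² - 2r + 37 = 0
Roots: r = 1 ± 6i (complex conjugates)
General solution: y = e^x(C₁cos(6x) + C₂sin(6x))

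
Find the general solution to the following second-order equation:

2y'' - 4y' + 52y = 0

Characteristic equation: 2r² - 4r + 52 = 0
Divide by 2: r² - 2r + 26 = 0
Roots: r = 1 ± 5i (complex conjugates)
General solution: y = e^x(C₁cos(5x) + C₂sin(5x))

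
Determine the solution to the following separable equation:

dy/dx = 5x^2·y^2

Separating variables and integrating:
-1/y = 5x^3/3 + C

General solution: y^-1 = (-5/3)x^3 + C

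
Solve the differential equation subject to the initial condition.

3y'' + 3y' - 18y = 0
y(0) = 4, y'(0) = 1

General solution: y = C₁e^(2x) + C₂e^(-3x)
Applying ICs: C₁ = 13/5, C₂ = 7/5
Particular solution: y = (13/5)e^(2x) + (7/5)e^(-3x)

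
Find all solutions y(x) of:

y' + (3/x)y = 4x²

Using integrating factor method:

General solution: y = (2/3)x^3 + Cx^(-3)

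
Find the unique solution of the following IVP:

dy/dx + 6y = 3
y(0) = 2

General solution: y = 1/2 + Ce^(-6x)
Applying y(0) = 2: C = 2 - 1/2 = 3/2
Particular solution: y = 1/2 + (3/2)e^(-6x)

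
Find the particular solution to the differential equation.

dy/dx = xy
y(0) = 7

General solution: y = Ce^(x²/2)
Applying IC y(0) = 7:
Particular solution: y = 7e^(x²/2)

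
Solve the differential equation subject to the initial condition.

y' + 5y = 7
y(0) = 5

General solution: y = 7/5 + Ce^(-5x)
Applying y(0) = 5: C = 5 - 7/5 = 18/5
Particular solution: y = 7/5 + (18/5)e^(-5x)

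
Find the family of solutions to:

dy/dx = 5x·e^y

Separating variables and integrating:
-e^(-y) = 5x²/2 + C

General solution: y = -ln(C - 5x²/2)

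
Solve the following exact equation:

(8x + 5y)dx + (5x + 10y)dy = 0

Verify exactness: ∂M/∂y = ∂N/∂x ✓
Find F(x,y) such that ∂F/∂x = M, ∂F/∂y = N
Solution: 4x² + 5xy + 5y² = C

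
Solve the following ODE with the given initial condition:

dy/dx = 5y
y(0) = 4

General solution: y = Ce^(5x)
Applying IC y(0) = 4:
Particular solution: y = 4e^(5x)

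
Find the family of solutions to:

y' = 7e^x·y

Separating variables and integrating:
ln|y| = 7e^x + C

General solution: y = Ce^(7e^x)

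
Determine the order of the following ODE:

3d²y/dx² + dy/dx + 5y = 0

The order is 2 (highest derivative is of order 2).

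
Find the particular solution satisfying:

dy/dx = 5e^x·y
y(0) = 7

General solution: y = Ce^(5e^x)
Applying IC y(0) = 7:
Particular solution: y = 7e^(5(e^x - 1))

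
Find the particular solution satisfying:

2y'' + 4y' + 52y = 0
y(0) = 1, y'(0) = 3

General solution: y = e^(-x)(C₁cos(5x) + C₂sin(5x))
Complex roots r = -1 ± 5i
Applying ICs: C₁ = 1, C₂ = 4/5
Particular solution: y = e^(-x)(cos(5x) + (4/5)sin(5x))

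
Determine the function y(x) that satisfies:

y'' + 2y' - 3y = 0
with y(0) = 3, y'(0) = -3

General solution: y = C₁e^x + C₂e^(-3x)
Applying ICs: C₁ = 3/2, C₂ = 3/2
Particular solution: y = (3/2)e^x + (3/2)e^(-3x)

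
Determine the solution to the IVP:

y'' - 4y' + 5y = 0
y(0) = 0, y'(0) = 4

General solution: y = e^(2x)(C₁cos(x) + C₂sin(x))
Complex roots r = 2 ± i
Applying ICs: C₁ = 0, C₂ = 4
Particular solution: y = e^(2x)(4sin(x))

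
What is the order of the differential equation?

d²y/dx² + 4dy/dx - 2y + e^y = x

The order is 2 (highest derivative is of order 2).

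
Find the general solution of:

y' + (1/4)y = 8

Using integrating factor method:

General solution: y = 32 + Ce^(-x/4)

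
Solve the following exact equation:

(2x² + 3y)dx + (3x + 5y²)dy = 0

Verify exactness: ∂M/∂y = ∂N/∂x ✓
Find F(x,y) such that ∂F/∂x = M, ∂F/∂y = N
Solution: 2x³/3 + 3xy + 5y³/3 = C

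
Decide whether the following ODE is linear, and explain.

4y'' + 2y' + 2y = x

Linear (y and its derivatives appear to the first power only, no products of y terms)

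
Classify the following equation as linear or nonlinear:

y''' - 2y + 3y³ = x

Nonlinear (y³ term)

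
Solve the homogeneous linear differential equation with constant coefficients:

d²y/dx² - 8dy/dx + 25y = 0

Characteristic equation: r² - 8r + 25 = 0
Roots: r = 4 ± 3i (complex conjugates)
General solution: y = e^(4x)(C₁cos(3x) + C₂sin(3x))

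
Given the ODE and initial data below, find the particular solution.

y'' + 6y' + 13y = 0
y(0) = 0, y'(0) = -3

General solution: y = e^(-3x)(C₁cos(2x) + C₂sin(2x))
Complex roots r = -3 ± 2i
Applying ICs: C₁ = 0, C₂ = -3/2
Particular solution: y = e^(-3x)(-(3/2)sin(2x))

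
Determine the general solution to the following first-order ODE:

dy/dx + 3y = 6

Using integrating factor method:

General solution: y = 2 + Ce^(-3x)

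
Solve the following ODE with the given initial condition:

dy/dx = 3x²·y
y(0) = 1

General solution: y = Ce^(x³)
Applying IC y(0) = 1:
Particular solution: y = e^(x³)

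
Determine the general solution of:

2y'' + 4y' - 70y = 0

Characteristic equation: 2r² + 4r - 70 = 0
Divide by 2: r² + 2r - 35 = 0
Roots: r = 5, -7 (distinct real)
General solution: y = C₁e^(5x) + C₂e^(-7x)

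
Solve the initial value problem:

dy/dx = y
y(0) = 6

General solution: y = Ce^x
Applying IC y(0) = 6:
Particular solution: y = 6e^x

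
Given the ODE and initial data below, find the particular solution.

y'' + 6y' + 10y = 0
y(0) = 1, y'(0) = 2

General solution: y = e^(-3x)(C₁cos(x) + C₂sin(x))
Complex roots r = -3 ± i
Applying ICs: C₁ = 1, C₂ = 5
Particular solution: y = e^(-3x)(cos(x) + 5sin(x))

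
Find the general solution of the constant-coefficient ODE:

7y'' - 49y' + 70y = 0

Characteristic equation: 7r² - 49r + 70 = 0
Divide by 7: r² - 7r + 10 = 0
Roots: r = 5, 2 (distinct real)
General solution: y = C₁e^(5x) + C₂e^(2x)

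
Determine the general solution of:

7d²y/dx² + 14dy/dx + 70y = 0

Characteristic equation: 7r² + 14r + 70 = 0
Divide by 7: r² + 2r + 10 = 0
Roots: r = -1 ± 3i (complex conjugates)
General solution: y = e^(-x)(C₁cos(3x) + C₂sin(3x))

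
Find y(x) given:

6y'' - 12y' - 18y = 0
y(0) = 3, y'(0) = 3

General solution: y = C₁e^(3x) + C₂e^(-x)
Applying ICs: C₁ = 3/2, C₂ = 3/2
Particular solution: y = (3/2)e^(3x) + (3/2)e^(-x)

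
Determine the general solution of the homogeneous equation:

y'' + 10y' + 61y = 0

Characteristic equation: r² + 10r + 61 = 0
Roots: r = -5 ± 6i (complex conjugates)
General solution: y = e^(-5x)(C₁cos(6x) + C₂sin(6x))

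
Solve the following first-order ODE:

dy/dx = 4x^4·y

Separating variables and integrating:
ln|y| = 4x^5/5 + C

General solution: y = Ce^(4x^5/5)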